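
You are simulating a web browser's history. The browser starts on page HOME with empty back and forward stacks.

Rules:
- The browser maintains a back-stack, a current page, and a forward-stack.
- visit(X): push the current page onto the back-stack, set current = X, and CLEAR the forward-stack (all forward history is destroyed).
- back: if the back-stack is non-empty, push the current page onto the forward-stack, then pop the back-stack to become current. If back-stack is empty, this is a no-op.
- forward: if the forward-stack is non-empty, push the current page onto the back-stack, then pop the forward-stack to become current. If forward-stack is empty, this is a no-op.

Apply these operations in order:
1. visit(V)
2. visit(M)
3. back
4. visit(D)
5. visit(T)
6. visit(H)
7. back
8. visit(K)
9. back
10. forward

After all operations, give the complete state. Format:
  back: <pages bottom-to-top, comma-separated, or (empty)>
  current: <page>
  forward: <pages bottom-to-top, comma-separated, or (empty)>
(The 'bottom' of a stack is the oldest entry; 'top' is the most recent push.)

Answer: back: HOME,V,D,T
current: K
forward: (empty)

Derivation:
After 1 (visit(V)): cur=V back=1 fwd=0
After 2 (visit(M)): cur=M back=2 fwd=0
After 3 (back): cur=V back=1 fwd=1
After 4 (visit(D)): cur=D back=2 fwd=0
After 5 (visit(T)): cur=T back=3 fwd=0
After 6 (visit(H)): cur=H back=4 fwd=0
After 7 (back): cur=T back=3 fwd=1
After 8 (visit(K)): cur=K back=4 fwd=0
After 9 (back): cur=T back=3 fwd=1
After 10 (forward): cur=K back=4 fwd=0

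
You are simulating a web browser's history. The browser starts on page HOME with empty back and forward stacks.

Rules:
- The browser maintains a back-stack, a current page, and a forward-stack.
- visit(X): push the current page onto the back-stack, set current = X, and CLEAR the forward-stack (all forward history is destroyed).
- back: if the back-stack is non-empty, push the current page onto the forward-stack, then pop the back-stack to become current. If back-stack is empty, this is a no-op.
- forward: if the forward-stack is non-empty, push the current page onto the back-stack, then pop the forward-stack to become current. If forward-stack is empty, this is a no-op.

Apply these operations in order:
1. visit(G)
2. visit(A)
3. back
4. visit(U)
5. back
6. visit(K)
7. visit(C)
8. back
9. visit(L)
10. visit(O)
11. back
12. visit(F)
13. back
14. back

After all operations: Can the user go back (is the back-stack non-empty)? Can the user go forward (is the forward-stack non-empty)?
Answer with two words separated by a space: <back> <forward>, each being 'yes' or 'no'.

Answer: yes yes

Derivation:
After 1 (visit(G)): cur=G back=1 fwd=0
After 2 (visit(A)): cur=A back=2 fwd=0
After 3 (back): cur=G back=1 fwd=1
After 4 (visit(U)): cur=U back=2 fwd=0
After 5 (back): cur=G back=1 fwd=1
After 6 (visit(K)): cur=K back=2 fwd=0
After 7 (visit(C)): cur=C back=3 fwd=0
After 8 (back): cur=K back=2 fwd=1
After 9 (visit(L)): cur=L back=3 fwd=0
After 10 (visit(O)): cur=O back=4 fwd=0
After 11 (back): cur=L back=3 fwd=1
After 12 (visit(F)): cur=F back=4 fwd=0
After 13 (back): cur=L back=3 fwd=1
After 14 (back): cur=K back=2 fwd=2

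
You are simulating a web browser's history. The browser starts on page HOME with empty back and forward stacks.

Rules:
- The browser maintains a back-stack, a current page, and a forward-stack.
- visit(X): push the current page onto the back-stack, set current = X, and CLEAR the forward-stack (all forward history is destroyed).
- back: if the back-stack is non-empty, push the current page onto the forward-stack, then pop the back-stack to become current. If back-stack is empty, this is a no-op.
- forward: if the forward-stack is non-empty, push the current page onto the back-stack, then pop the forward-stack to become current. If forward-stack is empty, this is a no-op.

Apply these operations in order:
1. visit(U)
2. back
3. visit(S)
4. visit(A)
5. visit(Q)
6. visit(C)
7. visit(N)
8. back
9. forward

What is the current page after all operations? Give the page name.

Answer: N

Derivation:
After 1 (visit(U)): cur=U back=1 fwd=0
After 2 (back): cur=HOME back=0 fwd=1
After 3 (visit(S)): cur=S back=1 fwd=0
After 4 (visit(A)): cur=A back=2 fwd=0
After 5 (visit(Q)): cur=Q back=3 fwd=0
After 6 (visit(C)): cur=C back=4 fwd=0
After 7 (visit(N)): cur=N back=5 fwd=0
After 8 (back): cur=C back=4 fwd=1
After 9 (forward): cur=N back=5 fwd=0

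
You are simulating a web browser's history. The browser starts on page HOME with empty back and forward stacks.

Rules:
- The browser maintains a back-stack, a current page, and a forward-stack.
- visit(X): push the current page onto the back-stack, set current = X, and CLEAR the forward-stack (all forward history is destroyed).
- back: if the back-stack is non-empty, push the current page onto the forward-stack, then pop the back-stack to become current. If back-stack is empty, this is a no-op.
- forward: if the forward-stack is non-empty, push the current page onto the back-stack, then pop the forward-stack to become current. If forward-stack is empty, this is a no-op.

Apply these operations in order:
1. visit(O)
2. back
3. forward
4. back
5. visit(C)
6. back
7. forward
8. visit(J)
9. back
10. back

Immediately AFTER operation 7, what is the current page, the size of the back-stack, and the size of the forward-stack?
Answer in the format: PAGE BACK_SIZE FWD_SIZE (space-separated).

After 1 (visit(O)): cur=O back=1 fwd=0
After 2 (back): cur=HOME back=0 fwd=1
After 3 (forward): cur=O back=1 fwd=0
After 4 (back): cur=HOME back=0 fwd=1
After 5 (visit(C)): cur=C back=1 fwd=0
After 6 (back): cur=HOME back=0 fwd=1
After 7 (forward): cur=C back=1 fwd=0

C 1 0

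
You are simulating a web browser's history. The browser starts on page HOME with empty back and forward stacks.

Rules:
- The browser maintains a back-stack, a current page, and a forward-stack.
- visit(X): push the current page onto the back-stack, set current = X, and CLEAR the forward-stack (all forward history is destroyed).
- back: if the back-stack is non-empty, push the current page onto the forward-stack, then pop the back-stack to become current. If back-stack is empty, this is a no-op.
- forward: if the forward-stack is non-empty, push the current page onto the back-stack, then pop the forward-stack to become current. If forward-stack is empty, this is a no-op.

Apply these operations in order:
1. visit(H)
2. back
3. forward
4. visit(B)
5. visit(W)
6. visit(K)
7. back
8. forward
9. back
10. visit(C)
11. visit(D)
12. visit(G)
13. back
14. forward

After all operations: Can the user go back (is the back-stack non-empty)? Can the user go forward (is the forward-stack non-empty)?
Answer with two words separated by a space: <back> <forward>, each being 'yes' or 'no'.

Answer: yes no

Derivation:
After 1 (visit(H)): cur=H back=1 fwd=0
After 2 (back): cur=HOME back=0 fwd=1
After 3 (forward): cur=H back=1 fwd=0
After 4 (visit(B)): cur=B back=2 fwd=0
After 5 (visit(W)): cur=W back=3 fwd=0
After 6 (visit(K)): cur=K back=4 fwd=0
After 7 (back): cur=W back=3 fwd=1
After 8 (forward): cur=K back=4 fwd=0
After 9 (back): cur=W back=3 fwd=1
After 10 (visit(C)): cur=C back=4 fwd=0
After 11 (visit(D)): cur=D back=5 fwd=0
After 12 (visit(G)): cur=G back=6 fwd=0
After 13 (back): cur=D back=5 fwd=1
After 14 (forward): cur=G back=6 fwd=0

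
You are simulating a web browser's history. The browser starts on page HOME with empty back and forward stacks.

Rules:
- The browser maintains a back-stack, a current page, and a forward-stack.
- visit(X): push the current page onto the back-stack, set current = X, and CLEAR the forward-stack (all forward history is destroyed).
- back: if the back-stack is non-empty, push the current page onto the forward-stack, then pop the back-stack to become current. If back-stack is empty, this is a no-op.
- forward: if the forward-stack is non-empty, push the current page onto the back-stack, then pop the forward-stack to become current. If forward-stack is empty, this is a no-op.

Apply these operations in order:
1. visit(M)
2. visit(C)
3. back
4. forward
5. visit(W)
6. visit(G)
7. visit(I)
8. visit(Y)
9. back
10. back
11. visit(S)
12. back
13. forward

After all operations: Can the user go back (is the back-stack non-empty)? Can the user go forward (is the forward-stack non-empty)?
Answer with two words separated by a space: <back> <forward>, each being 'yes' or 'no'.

Answer: yes no

Derivation:
After 1 (visit(M)): cur=M back=1 fwd=0
After 2 (visit(C)): cur=C back=2 fwd=0
After 3 (back): cur=M back=1 fwd=1
After 4 (forward): cur=C back=2 fwd=0
After 5 (visit(W)): cur=W back=3 fwd=0
After 6 (visit(G)): cur=G back=4 fwd=0
After 7 (visit(I)): cur=I back=5 fwd=0
After 8 (visit(Y)): cur=Y back=6 fwd=0
After 9 (back): cur=I back=5 fwd=1
After 10 (back): cur=G back=4 fwd=2
After 11 (visit(S)): cur=S back=5 fwd=0
After 12 (back): cur=G back=4 fwd=1
After 13 (forward): cur=S back=5 fwd=0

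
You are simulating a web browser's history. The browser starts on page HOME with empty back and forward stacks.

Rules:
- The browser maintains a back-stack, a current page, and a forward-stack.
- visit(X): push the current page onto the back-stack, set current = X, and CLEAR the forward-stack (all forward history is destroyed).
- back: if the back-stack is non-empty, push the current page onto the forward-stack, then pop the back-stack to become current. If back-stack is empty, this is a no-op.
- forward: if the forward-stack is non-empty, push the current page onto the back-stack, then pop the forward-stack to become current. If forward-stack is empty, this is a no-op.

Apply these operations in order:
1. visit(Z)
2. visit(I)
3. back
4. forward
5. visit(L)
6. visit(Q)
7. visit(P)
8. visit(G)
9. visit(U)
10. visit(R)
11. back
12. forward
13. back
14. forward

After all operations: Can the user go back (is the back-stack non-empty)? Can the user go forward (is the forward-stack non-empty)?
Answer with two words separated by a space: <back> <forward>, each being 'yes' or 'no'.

Answer: yes no

Derivation:
After 1 (visit(Z)): cur=Z back=1 fwd=0
After 2 (visit(I)): cur=I back=2 fwd=0
After 3 (back): cur=Z back=1 fwd=1
After 4 (forward): cur=I back=2 fwd=0
After 5 (visit(L)): cur=L back=3 fwd=0
After 6 (visit(Q)): cur=Q back=4 fwd=0
After 7 (visit(P)): cur=P back=5 fwd=0
After 8 (visit(G)): cur=G back=6 fwd=0
After 9 (visit(U)): cur=U back=7 fwd=0
After 10 (visit(R)): cur=R back=8 fwd=0
After 11 (back): cur=U back=7 fwd=1
After 12 (forward): cur=R back=8 fwd=0
After 13 (back): cur=U back=7 fwd=1
After 14 (forward): cur=R back=8 fwd=0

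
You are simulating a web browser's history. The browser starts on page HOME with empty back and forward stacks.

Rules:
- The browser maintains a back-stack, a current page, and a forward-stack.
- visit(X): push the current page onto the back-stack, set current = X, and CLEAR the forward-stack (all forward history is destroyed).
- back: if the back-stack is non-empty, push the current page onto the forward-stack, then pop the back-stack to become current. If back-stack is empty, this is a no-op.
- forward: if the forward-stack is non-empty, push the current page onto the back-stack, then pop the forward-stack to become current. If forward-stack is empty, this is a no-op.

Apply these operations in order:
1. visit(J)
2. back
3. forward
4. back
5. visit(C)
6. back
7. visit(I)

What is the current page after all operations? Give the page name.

After 1 (visit(J)): cur=J back=1 fwd=0
After 2 (back): cur=HOME back=0 fwd=1
After 3 (forward): cur=J back=1 fwd=0
After 4 (back): cur=HOME back=0 fwd=1
After 5 (visit(C)): cur=C back=1 fwd=0
After 6 (back): cur=HOME back=0 fwd=1
After 7 (visit(I)): cur=I back=1 fwd=0

Answer: I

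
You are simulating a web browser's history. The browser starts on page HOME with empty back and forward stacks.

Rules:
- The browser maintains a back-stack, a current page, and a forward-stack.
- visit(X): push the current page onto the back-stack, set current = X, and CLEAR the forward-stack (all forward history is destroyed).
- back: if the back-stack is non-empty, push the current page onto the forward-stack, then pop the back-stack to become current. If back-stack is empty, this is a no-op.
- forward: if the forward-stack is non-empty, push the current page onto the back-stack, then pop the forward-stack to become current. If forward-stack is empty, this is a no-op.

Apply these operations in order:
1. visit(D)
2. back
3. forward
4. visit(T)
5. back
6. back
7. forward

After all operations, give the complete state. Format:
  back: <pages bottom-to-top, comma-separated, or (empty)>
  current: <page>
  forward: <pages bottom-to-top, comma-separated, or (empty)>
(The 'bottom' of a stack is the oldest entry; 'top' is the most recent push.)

After 1 (visit(D)): cur=D back=1 fwd=0
After 2 (back): cur=HOME back=0 fwd=1
After 3 (forward): cur=D back=1 fwd=0
After 4 (visit(T)): cur=T back=2 fwd=0
After 5 (back): cur=D back=1 fwd=1
After 6 (back): cur=HOME back=0 fwd=2
After 7 (forward): cur=D back=1 fwd=1

Answer: back: HOME
current: D
forward: T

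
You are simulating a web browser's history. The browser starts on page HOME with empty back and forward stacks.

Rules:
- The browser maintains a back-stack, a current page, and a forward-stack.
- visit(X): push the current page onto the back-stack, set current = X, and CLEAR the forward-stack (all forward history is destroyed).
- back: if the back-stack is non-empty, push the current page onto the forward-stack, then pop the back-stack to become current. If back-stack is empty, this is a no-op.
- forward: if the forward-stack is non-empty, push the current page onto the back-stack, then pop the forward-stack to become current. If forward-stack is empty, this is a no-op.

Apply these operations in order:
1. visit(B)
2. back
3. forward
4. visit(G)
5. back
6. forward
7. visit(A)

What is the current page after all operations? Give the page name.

Answer: A

Derivation:
After 1 (visit(B)): cur=B back=1 fwd=0
After 2 (back): cur=HOME back=0 fwd=1
After 3 (forward): cur=B back=1 fwd=0
After 4 (visit(G)): cur=G back=2 fwd=0
After 5 (back): cur=B back=1 fwd=1
After 6 (forward): cur=G back=2 fwd=0
After 7 (visit(A)): cur=A back=3 fwd=0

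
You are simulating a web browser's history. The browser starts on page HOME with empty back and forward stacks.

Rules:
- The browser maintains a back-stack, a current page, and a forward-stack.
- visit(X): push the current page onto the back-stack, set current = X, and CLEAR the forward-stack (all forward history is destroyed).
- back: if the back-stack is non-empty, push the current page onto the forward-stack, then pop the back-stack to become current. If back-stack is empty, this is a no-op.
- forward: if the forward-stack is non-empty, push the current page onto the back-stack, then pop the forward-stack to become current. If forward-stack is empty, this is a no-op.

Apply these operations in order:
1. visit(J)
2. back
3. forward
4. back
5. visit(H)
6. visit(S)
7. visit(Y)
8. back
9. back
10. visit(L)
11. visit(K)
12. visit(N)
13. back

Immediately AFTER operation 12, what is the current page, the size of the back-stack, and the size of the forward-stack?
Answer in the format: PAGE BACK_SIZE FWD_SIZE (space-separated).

After 1 (visit(J)): cur=J back=1 fwd=0
After 2 (back): cur=HOME back=0 fwd=1
After 3 (forward): cur=J back=1 fwd=0
After 4 (back): cur=HOME back=0 fwd=1
After 5 (visit(H)): cur=H back=1 fwd=0
After 6 (visit(S)): cur=S back=2 fwd=0
After 7 (visit(Y)): cur=Y back=3 fwd=0
After 8 (back): cur=S back=2 fwd=1
After 9 (back): cur=H back=1 fwd=2
After 10 (visit(L)): cur=L back=2 fwd=0
After 11 (visit(K)): cur=K back=3 fwd=0
After 12 (visit(N)): cur=N back=4 fwd=0

N 4 0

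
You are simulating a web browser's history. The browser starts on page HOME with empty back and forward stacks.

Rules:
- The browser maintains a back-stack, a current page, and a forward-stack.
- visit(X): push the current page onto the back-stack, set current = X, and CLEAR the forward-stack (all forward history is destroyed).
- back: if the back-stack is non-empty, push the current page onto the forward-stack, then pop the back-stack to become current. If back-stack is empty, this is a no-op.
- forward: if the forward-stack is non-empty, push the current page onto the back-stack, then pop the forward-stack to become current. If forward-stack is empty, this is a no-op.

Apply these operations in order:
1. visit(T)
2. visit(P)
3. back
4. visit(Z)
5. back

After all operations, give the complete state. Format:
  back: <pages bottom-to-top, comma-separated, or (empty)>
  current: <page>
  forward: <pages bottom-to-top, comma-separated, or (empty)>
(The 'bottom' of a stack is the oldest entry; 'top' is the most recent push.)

Answer: back: HOME
current: T
forward: Z

Derivation:
After 1 (visit(T)): cur=T back=1 fwd=0
After 2 (visit(P)): cur=P back=2 fwd=0
After 3 (back): cur=T back=1 fwd=1
After 4 (visit(Z)): cur=Z back=2 fwd=0
After 5 (back): cur=T back=1 fwd=1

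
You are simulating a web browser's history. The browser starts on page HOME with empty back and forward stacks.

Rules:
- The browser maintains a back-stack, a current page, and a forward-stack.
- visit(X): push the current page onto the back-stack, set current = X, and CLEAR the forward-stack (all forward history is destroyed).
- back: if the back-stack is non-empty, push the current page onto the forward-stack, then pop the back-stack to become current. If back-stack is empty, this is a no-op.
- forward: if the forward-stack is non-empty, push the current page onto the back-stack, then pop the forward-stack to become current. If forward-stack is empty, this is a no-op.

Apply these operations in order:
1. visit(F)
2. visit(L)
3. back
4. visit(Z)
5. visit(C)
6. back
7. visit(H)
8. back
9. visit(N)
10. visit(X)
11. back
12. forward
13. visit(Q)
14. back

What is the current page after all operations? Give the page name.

Answer: X

Derivation:
After 1 (visit(F)): cur=F back=1 fwd=0
After 2 (visit(L)): cur=L back=2 fwd=0
After 3 (back): cur=F back=1 fwd=1
After 4 (visit(Z)): cur=Z back=2 fwd=0
After 5 (visit(C)): cur=C back=3 fwd=0
After 6 (back): cur=Z back=2 fwd=1
After 7 (visit(H)): cur=H back=3 fwd=0
After 8 (back): cur=Z back=2 fwd=1
After 9 (visit(N)): cur=N back=3 fwd=0
After 10 (visit(X)): cur=X back=4 fwd=0
After 11 (back): cur=N back=3 fwd=1
After 12 (forward): cur=X back=4 fwd=0
After 13 (visit(Q)): cur=Q back=5 fwd=0
After 14 (back): cur=X back=4 fwd=1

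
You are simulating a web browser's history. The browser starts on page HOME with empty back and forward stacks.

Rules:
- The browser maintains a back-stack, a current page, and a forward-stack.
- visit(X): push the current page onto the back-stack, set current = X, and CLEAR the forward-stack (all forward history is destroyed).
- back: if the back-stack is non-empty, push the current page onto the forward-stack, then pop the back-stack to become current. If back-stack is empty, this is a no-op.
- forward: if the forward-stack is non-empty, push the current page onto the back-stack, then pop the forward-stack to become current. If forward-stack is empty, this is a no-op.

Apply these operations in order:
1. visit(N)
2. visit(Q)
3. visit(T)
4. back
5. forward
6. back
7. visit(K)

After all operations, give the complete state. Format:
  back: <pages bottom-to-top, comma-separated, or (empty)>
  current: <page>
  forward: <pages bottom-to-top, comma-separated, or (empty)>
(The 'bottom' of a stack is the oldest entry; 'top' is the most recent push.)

After 1 (visit(N)): cur=N back=1 fwd=0
After 2 (visit(Q)): cur=Q back=2 fwd=0
After 3 (visit(T)): cur=T back=3 fwd=0
After 4 (back): cur=Q back=2 fwd=1
After 5 (forward): cur=T back=3 fwd=0
After 6 (back): cur=Q back=2 fwd=1
After 7 (visit(K)): cur=K back=3 fwd=0

Answer: back: HOME,N,Q
current: K
forward: (empty)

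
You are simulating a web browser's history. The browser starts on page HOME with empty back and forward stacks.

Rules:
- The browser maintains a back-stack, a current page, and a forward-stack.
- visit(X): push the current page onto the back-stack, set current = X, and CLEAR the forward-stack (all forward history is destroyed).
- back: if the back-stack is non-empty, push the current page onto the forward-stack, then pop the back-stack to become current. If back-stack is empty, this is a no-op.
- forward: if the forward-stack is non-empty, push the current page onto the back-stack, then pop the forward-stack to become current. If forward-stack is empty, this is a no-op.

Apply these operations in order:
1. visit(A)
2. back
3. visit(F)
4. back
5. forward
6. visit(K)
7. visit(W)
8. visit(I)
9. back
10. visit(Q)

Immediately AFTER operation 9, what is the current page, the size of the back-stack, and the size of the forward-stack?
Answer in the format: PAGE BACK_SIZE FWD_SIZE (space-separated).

After 1 (visit(A)): cur=A back=1 fwd=0
After 2 (back): cur=HOME back=0 fwd=1
After 3 (visit(F)): cur=F back=1 fwd=0
After 4 (back): cur=HOME back=0 fwd=1
After 5 (forward): cur=F back=1 fwd=0
After 6 (visit(K)): cur=K back=2 fwd=0
After 7 (visit(W)): cur=W back=3 fwd=0
After 8 (visit(I)): cur=I back=4 fwd=0
After 9 (back): cur=W back=3 fwd=1

W 3 1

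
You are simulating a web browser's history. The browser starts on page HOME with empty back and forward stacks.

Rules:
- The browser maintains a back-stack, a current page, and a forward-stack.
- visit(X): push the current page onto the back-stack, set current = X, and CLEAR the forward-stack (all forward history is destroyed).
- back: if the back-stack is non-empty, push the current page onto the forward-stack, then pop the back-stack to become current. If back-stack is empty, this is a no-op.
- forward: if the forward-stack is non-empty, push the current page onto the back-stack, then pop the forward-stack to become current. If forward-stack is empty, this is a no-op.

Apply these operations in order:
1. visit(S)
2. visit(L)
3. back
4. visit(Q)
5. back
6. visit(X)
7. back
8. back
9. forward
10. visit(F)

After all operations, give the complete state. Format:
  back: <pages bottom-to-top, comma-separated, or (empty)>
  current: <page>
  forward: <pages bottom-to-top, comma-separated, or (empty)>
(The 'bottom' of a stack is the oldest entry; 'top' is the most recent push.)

Answer: back: HOME,S
current: F
forward: (empty)

Derivation:
After 1 (visit(S)): cur=S back=1 fwd=0
After 2 (visit(L)): cur=L back=2 fwd=0
After 3 (back): cur=S back=1 fwd=1
After 4 (visit(Q)): cur=Q back=2 fwd=0
After 5 (back): cur=S back=1 fwd=1
After 6 (visit(X)): cur=X back=2 fwd=0
After 7 (back): cur=S back=1 fwd=1
After 8 (back): cur=HOME back=0 fwd=2
After 9 (forward): cur=S back=1 fwd=1
After 10 (visit(F)): cur=F back=2 fwd=0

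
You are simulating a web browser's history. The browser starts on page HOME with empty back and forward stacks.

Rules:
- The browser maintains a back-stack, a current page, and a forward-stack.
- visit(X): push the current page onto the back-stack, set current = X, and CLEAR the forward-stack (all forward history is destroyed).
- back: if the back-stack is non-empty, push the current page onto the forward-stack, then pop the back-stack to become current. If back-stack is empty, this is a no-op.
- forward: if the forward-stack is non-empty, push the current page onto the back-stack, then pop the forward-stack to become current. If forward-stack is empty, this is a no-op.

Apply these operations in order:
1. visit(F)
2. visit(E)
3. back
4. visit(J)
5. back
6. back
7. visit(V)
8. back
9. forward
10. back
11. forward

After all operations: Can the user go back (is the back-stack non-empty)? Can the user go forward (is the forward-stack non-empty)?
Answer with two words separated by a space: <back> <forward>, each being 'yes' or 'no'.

Answer: yes no

Derivation:
After 1 (visit(F)): cur=F back=1 fwd=0
After 2 (visit(E)): cur=E back=2 fwd=0
After 3 (back): cur=F back=1 fwd=1
After 4 (visit(J)): cur=J back=2 fwd=0
After 5 (back): cur=F back=1 fwd=1
After 6 (back): cur=HOME back=0 fwd=2
After 7 (visit(V)): cur=V back=1 fwd=0
After 8 (back): cur=HOME back=0 fwd=1
After 9 (forward): cur=V back=1 fwd=0
After 10 (back): cur=HOME back=0 fwd=1
After 11 (forward): cur=V back=1 fwd=0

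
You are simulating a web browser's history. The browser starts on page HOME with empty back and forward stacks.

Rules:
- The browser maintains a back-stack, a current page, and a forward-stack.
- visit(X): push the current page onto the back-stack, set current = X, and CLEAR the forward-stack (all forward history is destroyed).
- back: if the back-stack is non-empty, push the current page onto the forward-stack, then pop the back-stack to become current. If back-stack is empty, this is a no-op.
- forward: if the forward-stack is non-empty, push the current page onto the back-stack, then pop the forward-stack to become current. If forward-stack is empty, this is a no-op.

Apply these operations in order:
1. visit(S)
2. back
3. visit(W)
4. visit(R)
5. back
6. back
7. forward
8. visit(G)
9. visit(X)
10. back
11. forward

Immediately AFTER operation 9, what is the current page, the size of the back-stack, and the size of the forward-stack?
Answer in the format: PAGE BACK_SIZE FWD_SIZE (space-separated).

After 1 (visit(S)): cur=S back=1 fwd=0
After 2 (back): cur=HOME back=0 fwd=1
After 3 (visit(W)): cur=W back=1 fwd=0
After 4 (visit(R)): cur=R back=2 fwd=0
After 5 (back): cur=W back=1 fwd=1
After 6 (back): cur=HOME back=0 fwd=2
After 7 (forward): cur=W back=1 fwd=1
After 8 (visit(G)): cur=G back=2 fwd=0
After 9 (visit(X)): cur=X back=3 fwd=0

X 3 0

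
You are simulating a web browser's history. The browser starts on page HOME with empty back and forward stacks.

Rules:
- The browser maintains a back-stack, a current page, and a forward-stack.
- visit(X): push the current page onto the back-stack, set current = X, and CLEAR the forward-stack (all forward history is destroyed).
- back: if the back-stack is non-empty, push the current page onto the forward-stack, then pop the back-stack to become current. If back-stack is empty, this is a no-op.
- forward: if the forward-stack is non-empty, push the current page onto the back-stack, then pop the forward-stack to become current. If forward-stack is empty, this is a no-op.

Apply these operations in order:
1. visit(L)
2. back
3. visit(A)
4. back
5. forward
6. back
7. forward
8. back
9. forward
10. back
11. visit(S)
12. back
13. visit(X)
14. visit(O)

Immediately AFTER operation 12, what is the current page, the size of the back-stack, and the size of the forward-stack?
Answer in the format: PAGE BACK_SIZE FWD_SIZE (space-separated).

After 1 (visit(L)): cur=L back=1 fwd=0
After 2 (back): cur=HOME back=0 fwd=1
After 3 (visit(A)): cur=A back=1 fwd=0
After 4 (back): cur=HOME back=0 fwd=1
After 5 (forward): cur=A back=1 fwd=0
After 6 (back): cur=HOME back=0 fwd=1
After 7 (forward): cur=A back=1 fwd=0
After 8 (back): cur=HOME back=0 fwd=1
After 9 (forward): cur=A back=1 fwd=0
After 10 (back): cur=HOME back=0 fwd=1
After 11 (visit(S)): cur=S back=1 fwd=0
After 12 (back): cur=HOME back=0 fwd=1

HOME 0 1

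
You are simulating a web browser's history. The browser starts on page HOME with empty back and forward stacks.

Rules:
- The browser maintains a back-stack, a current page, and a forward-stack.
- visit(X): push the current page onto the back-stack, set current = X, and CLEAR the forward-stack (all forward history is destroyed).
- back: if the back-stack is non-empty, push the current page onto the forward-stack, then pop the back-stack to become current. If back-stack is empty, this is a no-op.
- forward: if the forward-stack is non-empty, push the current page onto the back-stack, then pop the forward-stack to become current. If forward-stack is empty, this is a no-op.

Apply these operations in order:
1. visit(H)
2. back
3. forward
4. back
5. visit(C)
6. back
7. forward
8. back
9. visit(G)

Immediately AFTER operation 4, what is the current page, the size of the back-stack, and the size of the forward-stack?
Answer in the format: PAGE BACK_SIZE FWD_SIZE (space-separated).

After 1 (visit(H)): cur=H back=1 fwd=0
After 2 (back): cur=HOME back=0 fwd=1
After 3 (forward): cur=H back=1 fwd=0
After 4 (back): cur=HOME back=0 fwd=1

HOME 0 1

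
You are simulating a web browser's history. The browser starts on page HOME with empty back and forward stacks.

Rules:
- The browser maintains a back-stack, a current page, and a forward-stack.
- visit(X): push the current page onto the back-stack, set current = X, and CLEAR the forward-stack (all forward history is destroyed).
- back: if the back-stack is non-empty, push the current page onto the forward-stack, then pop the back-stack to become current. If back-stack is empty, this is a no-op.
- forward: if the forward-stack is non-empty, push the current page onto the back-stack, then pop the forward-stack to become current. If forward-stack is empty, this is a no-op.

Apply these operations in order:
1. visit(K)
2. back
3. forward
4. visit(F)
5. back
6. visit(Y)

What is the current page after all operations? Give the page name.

Answer: Y

Derivation:
After 1 (visit(K)): cur=K back=1 fwd=0
After 2 (back): cur=HOME back=0 fwd=1
After 3 (forward): cur=K back=1 fwd=0
After 4 (visit(F)): cur=F back=2 fwd=0
After 5 (back): cur=K back=1 fwd=1
After 6 (visit(Y)): cur=Y back=2 fwd=0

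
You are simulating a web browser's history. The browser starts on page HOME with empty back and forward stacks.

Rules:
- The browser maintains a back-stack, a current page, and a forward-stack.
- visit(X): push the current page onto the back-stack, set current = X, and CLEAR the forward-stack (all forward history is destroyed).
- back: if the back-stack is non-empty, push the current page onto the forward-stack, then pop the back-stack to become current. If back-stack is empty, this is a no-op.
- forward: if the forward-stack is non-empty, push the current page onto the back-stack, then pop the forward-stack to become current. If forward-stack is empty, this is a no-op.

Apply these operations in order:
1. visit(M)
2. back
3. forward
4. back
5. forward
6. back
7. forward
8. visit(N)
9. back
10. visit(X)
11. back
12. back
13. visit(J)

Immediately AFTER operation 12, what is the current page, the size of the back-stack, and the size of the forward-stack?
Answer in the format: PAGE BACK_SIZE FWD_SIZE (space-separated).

After 1 (visit(M)): cur=M back=1 fwd=0
After 2 (back): cur=HOME back=0 fwd=1
After 3 (forward): cur=M back=1 fwd=0
After 4 (back): cur=HOME back=0 fwd=1
After 5 (forward): cur=M back=1 fwd=0
After 6 (back): cur=HOME back=0 fwd=1
After 7 (forward): cur=M back=1 fwd=0
After 8 (visit(N)): cur=N back=2 fwd=0
After 9 (back): cur=M back=1 fwd=1
After 10 (visit(X)): cur=X back=2 fwd=0
After 11 (back): cur=M back=1 fwd=1
After 12 (back): cur=HOME back=0 fwd=2

HOME 0 2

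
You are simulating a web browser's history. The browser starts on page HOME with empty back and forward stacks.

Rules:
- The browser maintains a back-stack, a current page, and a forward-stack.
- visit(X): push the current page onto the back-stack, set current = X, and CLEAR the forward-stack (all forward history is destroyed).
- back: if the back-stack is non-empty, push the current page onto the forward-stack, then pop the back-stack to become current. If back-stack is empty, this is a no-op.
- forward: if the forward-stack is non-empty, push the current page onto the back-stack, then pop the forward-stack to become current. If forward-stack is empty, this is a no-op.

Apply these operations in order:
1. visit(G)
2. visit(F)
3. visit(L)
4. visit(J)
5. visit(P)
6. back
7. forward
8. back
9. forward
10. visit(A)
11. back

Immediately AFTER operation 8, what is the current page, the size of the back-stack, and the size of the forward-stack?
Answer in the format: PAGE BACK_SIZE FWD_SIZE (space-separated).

After 1 (visit(G)): cur=G back=1 fwd=0
After 2 (visit(F)): cur=F back=2 fwd=0
After 3 (visit(L)): cur=L back=3 fwd=0
After 4 (visit(J)): cur=J back=4 fwd=0
After 5 (visit(P)): cur=P back=5 fwd=0
After 6 (back): cur=J back=4 fwd=1
After 7 (forward): cur=P back=5 fwd=0
After 8 (back): cur=J back=4 fwd=1

J 4 1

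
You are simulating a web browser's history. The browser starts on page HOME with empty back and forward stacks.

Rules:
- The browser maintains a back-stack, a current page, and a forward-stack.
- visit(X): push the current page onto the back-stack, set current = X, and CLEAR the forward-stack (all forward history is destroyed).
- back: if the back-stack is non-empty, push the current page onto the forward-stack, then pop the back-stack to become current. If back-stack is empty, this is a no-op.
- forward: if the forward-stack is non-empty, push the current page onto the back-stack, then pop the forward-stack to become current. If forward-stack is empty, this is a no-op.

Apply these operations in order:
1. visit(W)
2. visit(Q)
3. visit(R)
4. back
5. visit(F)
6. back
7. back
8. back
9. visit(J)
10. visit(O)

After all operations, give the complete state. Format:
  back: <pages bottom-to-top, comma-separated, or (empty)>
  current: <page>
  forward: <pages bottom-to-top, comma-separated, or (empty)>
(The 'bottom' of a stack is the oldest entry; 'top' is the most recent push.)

After 1 (visit(W)): cur=W back=1 fwd=0
After 2 (visit(Q)): cur=Q back=2 fwd=0
After 3 (visit(R)): cur=R back=3 fwd=0
After 4 (back): cur=Q back=2 fwd=1
After 5 (visit(F)): cur=F back=3 fwd=0
After 6 (back): cur=Q back=2 fwd=1
After 7 (back): cur=W back=1 fwd=2
After 8 (back): cur=HOME back=0 fwd=3
After 9 (visit(J)): cur=J back=1 fwd=0
After 10 (visit(O)): cur=O back=2 fwd=0

Answer: back: HOME,J
current: O
forward: (empty)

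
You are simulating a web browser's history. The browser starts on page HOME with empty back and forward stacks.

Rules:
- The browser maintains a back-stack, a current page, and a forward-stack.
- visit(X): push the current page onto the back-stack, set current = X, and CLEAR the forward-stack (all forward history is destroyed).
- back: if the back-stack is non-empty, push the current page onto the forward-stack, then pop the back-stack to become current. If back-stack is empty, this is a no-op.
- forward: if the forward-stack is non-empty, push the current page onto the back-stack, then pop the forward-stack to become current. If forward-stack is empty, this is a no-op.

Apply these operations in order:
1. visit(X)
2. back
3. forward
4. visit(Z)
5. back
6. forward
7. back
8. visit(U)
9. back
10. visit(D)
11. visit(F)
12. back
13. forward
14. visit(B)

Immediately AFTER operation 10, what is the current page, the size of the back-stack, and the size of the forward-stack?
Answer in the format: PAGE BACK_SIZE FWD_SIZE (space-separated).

After 1 (visit(X)): cur=X back=1 fwd=0
After 2 (back): cur=HOME back=0 fwd=1
After 3 (forward): cur=X back=1 fwd=0
After 4 (visit(Z)): cur=Z back=2 fwd=0
After 5 (back): cur=X back=1 fwd=1
After 6 (forward): cur=Z back=2 fwd=0
After 7 (back): cur=X back=1 fwd=1
After 8 (visit(U)): cur=U back=2 fwd=0
After 9 (back): cur=X back=1 fwd=1
After 10 (visit(D)): cur=D back=2 fwd=0

D 2 0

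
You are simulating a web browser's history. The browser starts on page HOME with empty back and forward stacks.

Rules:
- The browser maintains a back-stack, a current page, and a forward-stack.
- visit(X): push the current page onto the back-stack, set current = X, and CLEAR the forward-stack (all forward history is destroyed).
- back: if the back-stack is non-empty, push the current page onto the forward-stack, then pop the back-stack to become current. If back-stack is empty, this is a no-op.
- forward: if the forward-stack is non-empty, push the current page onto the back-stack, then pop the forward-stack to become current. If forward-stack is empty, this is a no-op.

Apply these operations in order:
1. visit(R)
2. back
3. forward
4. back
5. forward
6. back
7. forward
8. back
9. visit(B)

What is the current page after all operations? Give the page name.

After 1 (visit(R)): cur=R back=1 fwd=0
After 2 (back): cur=HOME back=0 fwd=1
After 3 (forward): cur=R back=1 fwd=0
After 4 (back): cur=HOME back=0 fwd=1
After 5 (forward): cur=R back=1 fwd=0
After 6 (back): cur=HOME back=0 fwd=1
After 7 (forward): cur=R back=1 fwd=0
After 8 (back): cur=HOME back=0 fwd=1
After 9 (visit(B)): cur=B back=1 fwd=0

Answer: B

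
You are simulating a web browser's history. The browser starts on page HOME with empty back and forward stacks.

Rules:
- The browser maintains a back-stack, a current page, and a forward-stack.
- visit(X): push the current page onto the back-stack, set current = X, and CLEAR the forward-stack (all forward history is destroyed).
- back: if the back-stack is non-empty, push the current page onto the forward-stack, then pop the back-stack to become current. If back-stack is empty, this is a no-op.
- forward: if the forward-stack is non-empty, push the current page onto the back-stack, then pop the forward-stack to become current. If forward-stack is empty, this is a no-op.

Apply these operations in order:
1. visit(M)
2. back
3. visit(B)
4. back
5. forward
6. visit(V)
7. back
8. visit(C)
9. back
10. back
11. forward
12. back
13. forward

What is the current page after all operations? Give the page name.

Answer: B

Derivation:
After 1 (visit(M)): cur=M back=1 fwd=0
After 2 (back): cur=HOME back=0 fwd=1
After 3 (visit(B)): cur=B back=1 fwd=0
After 4 (back): cur=HOME back=0 fwd=1
After 5 (forward): cur=B back=1 fwd=0
After 6 (visit(V)): cur=V back=2 fwd=0
After 7 (back): cur=B back=1 fwd=1
After 8 (visit(C)): cur=C back=2 fwd=0
After 9 (back): cur=B back=1 fwd=1
After 10 (back): cur=HOME back=0 fwd=2
After 11 (forward): cur=B back=1 fwd=1
After 12 (back): cur=HOME back=0 fwd=2
After 13 (forward): cur=B back=1 fwd=1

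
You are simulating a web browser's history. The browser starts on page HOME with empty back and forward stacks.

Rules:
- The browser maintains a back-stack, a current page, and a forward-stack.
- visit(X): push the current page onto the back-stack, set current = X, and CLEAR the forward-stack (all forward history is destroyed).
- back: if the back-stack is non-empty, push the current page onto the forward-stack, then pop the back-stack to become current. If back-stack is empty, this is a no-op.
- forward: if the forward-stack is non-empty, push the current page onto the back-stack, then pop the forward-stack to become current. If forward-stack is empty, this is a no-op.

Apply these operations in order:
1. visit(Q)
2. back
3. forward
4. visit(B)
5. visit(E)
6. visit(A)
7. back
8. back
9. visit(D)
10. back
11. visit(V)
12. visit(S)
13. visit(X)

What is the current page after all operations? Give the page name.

After 1 (visit(Q)): cur=Q back=1 fwd=0
After 2 (back): cur=HOME back=0 fwd=1
After 3 (forward): cur=Q back=1 fwd=0
After 4 (visit(B)): cur=B back=2 fwd=0
After 5 (visit(E)): cur=E back=3 fwd=0
After 6 (visit(A)): cur=A back=4 fwd=0
After 7 (back): cur=E back=3 fwd=1
After 8 (back): cur=B back=2 fwd=2
After 9 (visit(D)): cur=D back=3 fwd=0
After 10 (back): cur=B back=2 fwd=1
After 11 (visit(V)): cur=V back=3 fwd=0
After 12 (visit(S)): cur=S back=4 fwd=0
After 13 (visit(X)): cur=X back=5 fwd=0

Answer: X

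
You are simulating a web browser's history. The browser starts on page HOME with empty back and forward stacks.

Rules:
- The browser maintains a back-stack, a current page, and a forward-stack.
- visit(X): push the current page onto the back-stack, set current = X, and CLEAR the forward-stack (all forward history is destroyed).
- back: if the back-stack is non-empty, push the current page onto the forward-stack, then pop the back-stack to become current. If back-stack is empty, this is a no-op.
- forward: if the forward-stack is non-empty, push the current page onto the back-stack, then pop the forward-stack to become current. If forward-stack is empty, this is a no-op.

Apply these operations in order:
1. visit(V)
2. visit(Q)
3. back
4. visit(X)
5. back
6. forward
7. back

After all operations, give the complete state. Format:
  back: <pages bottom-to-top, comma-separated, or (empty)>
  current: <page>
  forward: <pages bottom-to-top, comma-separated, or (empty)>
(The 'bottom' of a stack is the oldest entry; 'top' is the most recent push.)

After 1 (visit(V)): cur=V back=1 fwd=0
After 2 (visit(Q)): cur=Q back=2 fwd=0
After 3 (back): cur=V back=1 fwd=1
After 4 (visit(X)): cur=X back=2 fwd=0
After 5 (back): cur=V back=1 fwd=1
After 6 (forward): cur=X back=2 fwd=0
After 7 (back): cur=V back=1 fwd=1

Answer: back: HOME
current: V
forward: X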